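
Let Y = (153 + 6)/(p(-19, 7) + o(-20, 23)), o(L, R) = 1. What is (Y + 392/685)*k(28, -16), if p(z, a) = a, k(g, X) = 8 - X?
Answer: 336153/685 ≈ 490.73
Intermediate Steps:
Y = 159/8 (Y = (153 + 6)/(7 + 1) = 159/8 ≈ 19.875)
(Y + 392/685)*k(28, -16) = (159/8 + 392/685)*(8 - 1*(-16)) = (159/8 + 392*(1/685))*(8 + 16) = (159/8 + 392/685)*24 = (112051/5480)*24 = 336153/685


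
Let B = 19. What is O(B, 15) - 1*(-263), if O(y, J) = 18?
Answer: 281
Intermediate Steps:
O(B, 15) - 1*(-263) = 18 - 1*(-263) = 18 + 263 = 281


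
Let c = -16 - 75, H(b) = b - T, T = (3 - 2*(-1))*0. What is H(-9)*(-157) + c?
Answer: 1322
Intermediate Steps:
T = 0 (T = (3 + 2)*0 = 5*0 = 0)
H(b) = b (H(b) = b - 1*0 = b + 0 = b)
c = -91
H(-9)*(-157) + c = -9*(-157) - 91 = 1413 - 91 = 1322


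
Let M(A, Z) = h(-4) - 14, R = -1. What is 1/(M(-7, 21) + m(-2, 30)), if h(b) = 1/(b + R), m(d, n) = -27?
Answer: -5/206 ≈ -0.024272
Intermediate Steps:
h(b) = 1/(-1 + b) (h(b) = 1/(b - 1) = 1/(-1 + b))
M(A, Z) = -71/5 (M(A, Z) = 1/(-1 - 4) - 14 = 1/(-5) - 14 = -⅕ - 14 = -71/5)
1/(M(-7, 21) + m(-2, 30)) = 1/(-71/5 - 27) = 1/(-206/5) = -5/206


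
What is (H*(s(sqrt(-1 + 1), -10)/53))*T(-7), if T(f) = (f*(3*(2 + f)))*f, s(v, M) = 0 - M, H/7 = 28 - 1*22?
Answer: -308700/53 ≈ -5824.5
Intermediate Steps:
H = 42 (H = 7*(28 - 1*22) = 7*(28 - 22) = 7*6 = 42)
s(v, M) = -M
T(f) = f**2*(6 + 3*f) (T(f) = (f*(6 + 3*f))*f = f**2*(6 + 3*f))
(H*(s(sqrt(-1 + 1), -10)/53))*T(-7) = (42*(-1*(-10)/53))*(3*(-7)**2*(2 - 7)) = (42*(10*(1/53)))*(3*49*(-5)) = (42*(10/53))*(-735) = (420/53)*(-735) = -308700/53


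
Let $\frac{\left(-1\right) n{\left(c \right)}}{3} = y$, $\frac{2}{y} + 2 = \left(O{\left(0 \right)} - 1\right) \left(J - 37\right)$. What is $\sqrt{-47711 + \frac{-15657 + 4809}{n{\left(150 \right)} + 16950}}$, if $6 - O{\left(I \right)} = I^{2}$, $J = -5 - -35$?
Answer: $\frac{i \sqrt{14480064831887}}{17421} \approx 218.43 i$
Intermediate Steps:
$J = 30$ ($J = -5 + 35 = 30$)
$O{\left(I \right)} = 6 - I^{2}$
$y = - \frac{2}{37}$ ($y = \frac{2}{-2 + \left(\left(6 - 0^{2}\right) - 1\right) \left(30 - 37\right)} = \frac{2}{-2 + \left(\left(6 - 0\right) - 1\right) \left(-7\right)} = \frac{2}{-2 + \left(\left(6 + 0\right) - 1\right) \left(-7\right)} = \frac{2}{-2 + \left(6 - 1\right) \left(-7\right)} = \frac{2}{-2 + 5 \left(-7\right)} = \frac{2}{-2 - 35} = \frac{2}{-37} = 2 \left(- \frac{1}{37}\right) = - \frac{2}{37} \approx -0.054054$)
$n{\left(c \right)} = \frac{6}{37}$ ($n{\left(c \right)} = \left(-3\right) \left(- \frac{2}{37}\right) = \frac{6}{37}$)
$\sqrt{-47711 + \frac{-15657 + 4809}{n{\left(150 \right)} + 16950}} = \sqrt{-47711 + \frac{-15657 + 4809}{\frac{6}{37} + 16950}} = \sqrt{-47711 - \frac{10848}{\frac{627156}{37}}} = \sqrt{-47711 - \frac{33448}{52263}} = \sqrt{- \frac{2493553441}{52263}} = \frac{i \sqrt{14480064831887}}{17421}$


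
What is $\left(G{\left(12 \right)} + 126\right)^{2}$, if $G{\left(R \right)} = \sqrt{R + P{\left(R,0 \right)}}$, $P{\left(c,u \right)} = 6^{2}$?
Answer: $15924 + 1008 \sqrt{3} \approx 17670.0$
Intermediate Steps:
$P{\left(c,u \right)} = 36$
$G{\left(R \right)} = \sqrt{36 + R}$ ($G{\left(R \right)} = \sqrt{R + 36} = \sqrt{36 + R}$)
$\left(G{\left(12 \right)} + 126\right)^{2} = \left(\sqrt{36 + 12} + 126\right)^{2} = \left(\sqrt{48} + 126\right)^{2} = \left(4 \sqrt{3} + 126\right)^{2} = \left(126 + 4 \sqrt{3}\right)^{2}$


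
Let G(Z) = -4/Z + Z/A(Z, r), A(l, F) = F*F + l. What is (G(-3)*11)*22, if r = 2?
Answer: -1210/3 ≈ -403.33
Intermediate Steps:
A(l, F) = l + F² (A(l, F) = F² + l = l + F²)
G(Z) = -4/Z + Z/(4 + Z) (G(Z) = -4/Z + Z/(Z + 2²) = -4/Z + Z/(Z + 4) = -4/Z + Z/(4 + Z))
(G(-3)*11)*22 = (((-16 + (-3)² - 4*(-3))/((-3)*(4 - 3)))*11)*22 = (-⅓*(-16 + 9 + 12)/1*11)*22 = (-⅓*1*5*11)*22 = -5/3*11*22 = -55/3*22 = -1210/3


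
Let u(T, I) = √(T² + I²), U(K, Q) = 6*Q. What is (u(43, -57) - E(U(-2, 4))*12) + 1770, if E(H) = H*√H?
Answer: 1770 + √5098 - 576*√6 ≈ 430.49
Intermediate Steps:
E(H) = H^(3/2)
u(T, I) = √(I² + T²)
(u(43, -57) - E(U(-2, 4))*12) + 1770 = (√((-57)² + 43²) - (6*4)^(3/2)*12) + 1770 = (√(3249 + 1849) - 24^(3/2)*12) + 1770 = (√5098 - 48*√6*12) + 1770 = (√5098 - 576*√6) + 1770 = 1770 + √5098 - 576*√6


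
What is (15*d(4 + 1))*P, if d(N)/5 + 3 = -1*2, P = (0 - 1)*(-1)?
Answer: -375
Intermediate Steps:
P = 1 (P = -1*(-1) = 1)
d(N) = -25 (d(N) = -15 + 5*(-1*2) = -15 + 5*(-2) = -15 - 10 = -25)
(15*d(4 + 1))*P = (15*(-25))*1 = -375*1 = -375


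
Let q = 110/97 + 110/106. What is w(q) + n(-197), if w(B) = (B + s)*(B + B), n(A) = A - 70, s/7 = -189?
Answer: -158685918967/26429881 ≈ -6004.0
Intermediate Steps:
s = -1323 (s = 7*(-189) = -1323)
n(A) = -70 + A
q = 11165/5141 (q = 110*(1/97) + 110*(1/106) = 110/97 + 55/53 = 11165/5141 ≈ 2.1718)
w(B) = 2*B*(-1323 + B) (w(B) = (B - 1323)*(B + B) = (-1323 + B)*(2*B) = 2*B*(-1323 + B))
w(q) + n(-197) = 2*(11165/5141)*(-1323 + 11165/5141) + (-70 - 197) = 2*(11165/5141)*(-6790378/5141) - 267 = -151629140740/26429881 - 267 = -158685918967/26429881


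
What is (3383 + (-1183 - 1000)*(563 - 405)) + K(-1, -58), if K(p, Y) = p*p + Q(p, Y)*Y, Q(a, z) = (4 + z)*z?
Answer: -523186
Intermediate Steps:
Q(a, z) = z*(4 + z)
K(p, Y) = p² + Y²*(4 + Y) (K(p, Y) = p*p + (Y*(4 + Y))*Y = p² + Y²*(4 + Y))
(3383 + (-1183 - 1000)*(563 - 405)) + K(-1, -58) = (3383 + (-1183 - 1000)*(563 - 405)) + ((-1)² + (-58)²*(4 - 58)) = (3383 - 2183*158) + (1 + 3364*(-54)) = (3383 - 344914) + (1 - 181656) = -341531 - 181655 = -523186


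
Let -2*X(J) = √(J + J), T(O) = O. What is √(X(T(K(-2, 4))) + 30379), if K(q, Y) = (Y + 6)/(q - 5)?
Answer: √(1488571 - 7*I*√35)/7 ≈ 174.3 - 0.0024245*I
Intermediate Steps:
K(q, Y) = (6 + Y)/(-5 + q)
X(J) = -√2*√J/2 (X(J) = -√(J + J)/2 = -√2*√J/2)
√(X(T(K(-2, 4))) + 30379) = √(-√2*√((6 + 4)/(-5 - 2))/2 + 30379) = √(-√2*√(10/(-7))/2 + 30379) = √(-√2*√(-⅐*10)/2 + 30379) = √(-√2*√(-10/7)/2 + 30379) = √(-√2*I*√70/7/2 + 30379) = √(-I*√35/7 + 30379) = √(30379 - I*√35/7)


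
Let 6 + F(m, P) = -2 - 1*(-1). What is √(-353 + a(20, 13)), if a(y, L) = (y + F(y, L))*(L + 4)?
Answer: 2*I*√33 ≈ 11.489*I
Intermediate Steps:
F(m, P) = -7 (F(m, P) = -6 + (-2 - 1*(-1)) = -6 + (-2 + 1) = -6 - 1 = -7)
a(y, L) = (-7 + y)*(4 + L) (a(y, L) = (y - 7)*(L + 4) = (-7 + y)*(4 + L))
√(-353 + a(20, 13)) = √(-353 + (-28 - 7*13 + 4*20 + 13*20)) = √(-353 + (-28 - 91 + 80 + 260)) = √(-353 + 221) = √(-132) = 2*I*√33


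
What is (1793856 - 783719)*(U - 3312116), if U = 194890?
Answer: -3148825319962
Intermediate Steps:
(1793856 - 783719)*(U - 3312116) = (1793856 - 783719)*(194890 - 3312116) = 1010137*(-3117226) = -3148825319962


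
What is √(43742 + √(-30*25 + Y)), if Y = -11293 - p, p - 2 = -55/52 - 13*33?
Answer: √(29569592 + 26*I*√7851701)/26 ≈ 209.15 + 0.25765*I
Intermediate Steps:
p = -22259/52 (p = 2 + (-55/52 - 13*33) = 2 + (-55*1/52 - 429) = 2 + (-55/52 - 429) = 2 - 22363/52 = -22259/52 ≈ -428.06)
Y = -564977/52 (Y = -11293 - 1*(-22259/52) = -11293 + 22259/52 = -564977/52 ≈ -10865.)
√(43742 + √(-30*25 + Y)) = √(43742 + √(-30*25 - 564977/52)) = √(43742 + √(-750 - 564977/52)) = √(43742 + √(-603977/52)) = √(43742 + I*√7851701/26)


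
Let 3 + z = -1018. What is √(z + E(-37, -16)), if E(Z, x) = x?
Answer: I*√1037 ≈ 32.203*I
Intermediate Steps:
z = -1021 (z = -3 - 1018 = -1021)
√(z + E(-37, -16)) = √(-1021 - 16) = √(-1037) = I*√1037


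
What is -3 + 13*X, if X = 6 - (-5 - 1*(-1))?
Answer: 127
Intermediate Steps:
X = 10 (X = 6 - (-5 + 1) = 6 - 1*(-4) = 6 + 4 = 10)
-3 + 13*X = -3 + 13*10 = -3 + 130 = 127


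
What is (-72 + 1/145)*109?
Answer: -1137851/145 ≈ -7847.3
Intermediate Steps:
(-72 + 1/145)*109 = -10439/145*109 = -1137851/145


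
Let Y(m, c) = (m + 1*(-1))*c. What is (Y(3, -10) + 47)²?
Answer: 729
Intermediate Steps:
Y(m, c) = c*(-1 + m) (Y(m, c) = (m - 1)*c = (-1 + m)*c = c*(-1 + m))
(Y(3, -10) + 47)² = (-10*(-1 + 3) + 47)² = (-10*2 + 47)² = (-20 + 47)² = 27² = 729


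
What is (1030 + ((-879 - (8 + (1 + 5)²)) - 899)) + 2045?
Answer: 1253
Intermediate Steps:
(1030 + ((-879 - (8 + (1 + 5)²)) - 899)) + 2045 = (1030 + ((-879 - (8 + 6²)) - 899)) + 2045 = (1030 + ((-879 - (8 + 36)) - 899)) + 2045 = (1030 + ((-879 - 1*44) - 899)) + 2045 = (1030 + ((-879 - 44) - 899)) + 2045 = (1030 + (-923 - 899)) + 2045 = (1030 - 1822) + 2045 = -792 + 2045 = 1253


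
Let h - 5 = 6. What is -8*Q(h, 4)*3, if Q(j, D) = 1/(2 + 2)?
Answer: -6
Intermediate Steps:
h = 11 (h = 5 + 6 = 11)
Q(j, D) = ¼ (Q(j, D) = 1/4 = ¼)
-8*Q(h, 4)*3 = -8*¼*3 = -2*3 = -6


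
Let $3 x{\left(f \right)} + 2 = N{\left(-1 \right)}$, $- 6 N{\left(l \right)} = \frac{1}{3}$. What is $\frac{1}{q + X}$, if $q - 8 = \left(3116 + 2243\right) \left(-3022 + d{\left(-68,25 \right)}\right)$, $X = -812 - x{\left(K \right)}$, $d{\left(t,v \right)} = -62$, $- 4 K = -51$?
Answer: $- \frac{54}{892509803} \approx -6.0504 \cdot 10^{-8}$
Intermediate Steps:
$K = \frac{51}{4}$ ($K = \left(- \frac{1}{4}\right) \left(-51\right) = \frac{51}{4} \approx 12.75$)
$N{\left(l \right)} = - \frac{1}{18}$ ($N{\left(l \right)} = - \frac{1}{6 \cdot 3} = \left(- \frac{1}{6}\right) \frac{1}{3} = - \frac{1}{18}$)
$x{\left(f \right)} = - \frac{37}{54}$ ($x{\left(f \right)} = - \frac{2}{3} + \frac{1}{3} \left(- \frac{1}{18}\right) = - \frac{2}{3} - \frac{1}{54} = - \frac{37}{54}$)
$X = - \frac{43811}{54}$ ($X = -812 - - \frac{37}{54} = -812 + \frac{37}{54} = - \frac{43811}{54} \approx -811.31$)
$q = -16527148$ ($q = 8 + \left(3116 + 2243\right) \left(-3022 - 62\right) = 8 + 5359 \left(-3084\right) = 8 - 16527156 = -16527148$)
$\frac{1}{q + X} = \frac{1}{-16527148 - \frac{43811}{54}} = \frac{1}{- \frac{892509803}{54}} = - \frac{54}{892509803}$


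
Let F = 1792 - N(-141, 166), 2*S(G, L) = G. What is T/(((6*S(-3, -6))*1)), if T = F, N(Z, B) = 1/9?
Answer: -16127/81 ≈ -199.10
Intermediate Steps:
N(Z, B) = 1/9
S(G, L) = G/2
F = 16127/9 (F = 1792 - 1*1/9 = 1792 - 1/9 = 16127/9 ≈ 1791.9)
T = 16127/9 ≈ 1791.9
T/(((6*S(-3, -6))*1)) = 16127/(9*(((6*((1/2)*(-3)))*1))) = 16127/(9*(((6*(-3/2))*1))) = 16127/(9*((-9*1))) = (16127/9)/(-9) = (16127/9)*(-1/9) = -16127/81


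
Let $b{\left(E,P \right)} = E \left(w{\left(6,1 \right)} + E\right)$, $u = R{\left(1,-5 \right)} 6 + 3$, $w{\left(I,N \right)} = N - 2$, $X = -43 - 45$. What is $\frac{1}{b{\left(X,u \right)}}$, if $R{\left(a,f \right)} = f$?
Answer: $\frac{1}{7832} \approx 0.00012768$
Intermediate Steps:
$X = -88$
$w{\left(I,N \right)} = -2 + N$
$u = -27$ ($u = \left(-5\right) 6 + 3 = -30 + 3 = -27$)
$b{\left(E,P \right)} = E \left(-1 + E\right)$ ($b{\left(E,P \right)} = E \left(\left(-2 + 1\right) + E\right) = E \left(-1 + E\right)$)
$\frac{1}{b{\left(X,u \right)}} = \frac{1}{\left(-88\right) \left(-1 - 88\right)} = \frac{1}{\left(-88\right) \left(-89\right)} = \frac{1}{7832}$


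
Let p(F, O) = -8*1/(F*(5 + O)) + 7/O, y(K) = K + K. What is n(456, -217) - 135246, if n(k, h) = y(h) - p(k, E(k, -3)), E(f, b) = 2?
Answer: -108275431/798 ≈ -1.3568e+5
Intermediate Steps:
y(K) = 2*K
p(F, O) = 7/O - 8/(F*(5 + O)) (p(F, O) = -8/(F*(5 + O)) + 7/O = 7/O - 8/(F*(5 + O)))
n(k, h) = 2*h - (-16 + 49*k)/(14*k) (n(k, h) = 2*h - (-8*2 + 35*k + 7*k*2)/(k*2*(5 + 2)) = 2*h - (-16 + 35*k + 14*k)/(k*2*7) = 2*h - (-16 + 49*k)/(k*2*7) = 2*h - (-16 + 49*k)/(14*k))
n(456, -217) - 135246 = (-7/2 + 2*(-217) + (8/7)/456) - 135246 = (-7/2 - 434 + (8/7)*(1/456)) - 135246 = (-7/2 - 434 + 1/399) - 135246 = -349123/798 - 135246 = -108275431/798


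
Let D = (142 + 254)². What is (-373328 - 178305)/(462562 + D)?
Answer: -32449/36434 ≈ -0.89062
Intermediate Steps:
D = 156816 (D = 396² = 156816)
(-373328 - 178305)/(462562 + D) = (-373328 - 178305)/(462562 + 156816) = -551633/619378 = -551633*1/619378 = -32449/36434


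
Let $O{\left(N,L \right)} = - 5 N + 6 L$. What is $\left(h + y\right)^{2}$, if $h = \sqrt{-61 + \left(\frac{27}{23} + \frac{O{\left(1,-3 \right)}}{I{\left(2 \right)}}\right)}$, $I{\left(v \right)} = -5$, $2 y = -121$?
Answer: $\frac{1658311}{460} - \frac{121 i \sqrt{730365}}{115} \approx 3605.0 - 899.2 i$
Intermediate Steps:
$y = - \frac{121}{2}$ ($y = \frac{1}{2} \left(-121\right) = - \frac{121}{2} \approx -60.5$)
$h = \frac{i \sqrt{730365}}{115}$ ($h = \sqrt{-61 + \left(\frac{27}{23} + \frac{\left(-5\right) 1 + 6 \left(-3\right)}{-5}\right)} = \sqrt{-61 + \left(27 \cdot \frac{1}{23} + \left(-5 - 18\right) \left(- \frac{1}{5}\right)\right)} = \sqrt{-61 + \left(\frac{27}{23} - - \frac{23}{5}\right)} = \sqrt{-61 + \left(\frac{27}{23} + \frac{23}{5}\right)} = \sqrt{-61 + \frac{664}{115}} = \sqrt{- \frac{6351}{115}} = \frac{i \sqrt{730365}}{115} \approx 7.4314 i$)
$\left(h + y\right)^{2} = \left(\frac{i \sqrt{730365}}{115} - \frac{121}{2}\right)^{2} = \left(- \frac{121}{2} + \frac{i \sqrt{730365}}{115}\right)^{2}$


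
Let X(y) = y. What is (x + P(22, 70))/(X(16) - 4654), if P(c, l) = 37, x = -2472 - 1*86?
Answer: 2521/4638 ≈ 0.54355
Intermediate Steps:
x = -2558 (x = -2472 - 86 = -2558)
(x + P(22, 70))/(X(16) - 4654) = (-2558 + 37)/(16 - 4654) = -2521/(-4638) = -2521*(-1/4638) = 2521/4638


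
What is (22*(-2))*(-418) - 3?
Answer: 18389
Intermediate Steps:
(22*(-2))*(-418) - 3 = -44*(-418) - 3 = 18392 - 3 = 18389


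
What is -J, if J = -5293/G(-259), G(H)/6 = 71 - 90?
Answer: -5293/114 ≈ -46.430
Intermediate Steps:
G(H) = -114 (G(H) = 6*(71 - 90) = 6*(-19) = -114)
J = 5293/114 (J = -5293/(-114) = -5293*(-1/114) = 5293/114 ≈ 46.430)
-J = -1*5293/114 = -5293/114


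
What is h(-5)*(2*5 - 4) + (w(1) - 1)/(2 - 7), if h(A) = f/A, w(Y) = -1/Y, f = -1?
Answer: 8/5 ≈ 1.6000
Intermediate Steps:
h(A) = -1/A
h(-5)*(2*5 - 4) + (w(1) - 1)/(2 - 7) = (-1/(-5))*(2*5 - 4) + (-1/1 - 1)/(2 - 7) = (-1*(-⅕))*(10 - 4) + (-1*1 - 1)/(-5) = (⅕)*6 + (-1 - 1)*(-⅕) = 6/5 - 2*(-⅕) = 6/5 + ⅖ = 8/5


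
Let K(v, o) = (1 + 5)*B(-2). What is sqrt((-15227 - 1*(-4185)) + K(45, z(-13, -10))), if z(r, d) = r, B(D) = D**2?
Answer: I*sqrt(11018) ≈ 104.97*I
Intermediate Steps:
K(v, o) = 24 (K(v, o) = (1 + 5)*(-2)**2 = 6*4 = 24)
sqrt((-15227 - 1*(-4185)) + K(45, z(-13, -10))) = sqrt((-15227 - 1*(-4185)) + 24) = sqrt((-15227 + 4185) + 24) = sqrt(-11042 + 24) = sqrt(-11018) = I*sqrt(11018)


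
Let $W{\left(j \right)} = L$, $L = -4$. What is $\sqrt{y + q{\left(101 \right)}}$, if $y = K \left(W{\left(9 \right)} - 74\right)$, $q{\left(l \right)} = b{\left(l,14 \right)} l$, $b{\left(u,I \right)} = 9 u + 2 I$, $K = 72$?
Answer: $\sqrt{89021} \approx 298.36$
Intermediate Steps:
$W{\left(j \right)} = -4$
$b{\left(u,I \right)} = 2 I + 9 u$
$q{\left(l \right)} = l \left(28 + 9 l\right)$ ($q{\left(l \right)} = \left(2 \cdot 14 + 9 l\right) l = \left(28 + 9 l\right) l = l \left(28 + 9 l\right)$)
$y = -5616$ ($y = 72 \left(-4 - 74\right) = 72 \left(-78\right) = -5616$)
$\sqrt{y + q{\left(101 \right)}} = \sqrt{-5616 + 101 \left(28 + 9 \cdot 101\right)} = \sqrt{-5616 + 101 \left(28 + 909\right)} = \sqrt{-5616 + 101 \cdot 937} = \sqrt{-5616 + 94637} = \sqrt{89021}$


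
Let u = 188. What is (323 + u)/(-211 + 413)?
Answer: 511/202 ≈ 2.5297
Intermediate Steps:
(323 + u)/(-211 + 413) = (323 + 188)/(-211 + 413) = 511/202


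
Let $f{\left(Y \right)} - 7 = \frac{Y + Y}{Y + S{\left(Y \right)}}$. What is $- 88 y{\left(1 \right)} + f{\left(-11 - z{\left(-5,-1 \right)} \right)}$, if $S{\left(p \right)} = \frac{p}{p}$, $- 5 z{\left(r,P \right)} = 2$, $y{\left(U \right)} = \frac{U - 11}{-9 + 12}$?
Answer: $\frac{7261}{24} \approx 302.54$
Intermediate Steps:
$y{\left(U \right)} = - \frac{11}{3} + \frac{U}{3}$ ($y{\left(U \right)} = \frac{-11 + U}{3} = \left(-11 + U\right) \frac{1}{3} = - \frac{11}{3} + \frac{U}{3}$)
$z{\left(r,P \right)} = - \frac{2}{5}$ ($z{\left(r,P \right)} = \left(- \frac{1}{5}\right) 2 = - \frac{2}{5}$)
$S{\left(p \right)} = 1$
$f{\left(Y \right)} = 7 + \frac{2 Y}{1 + Y}$ ($f{\left(Y \right)} = 7 + \frac{Y + Y}{Y + 1} = 7 + \frac{2 Y}{1 + Y}$)
$- 88 y{\left(1 \right)} + f{\left(-11 - z{\left(-5,-1 \right)} \right)} = - 88 \left(- \frac{11}{3} + \frac{1}{3} \cdot 1\right) + \frac{7 + 9 \left(-11 - - \frac{2}{5}\right)}{1 - \frac{53}{5}} = - 88 \left(- \frac{11}{3} + \frac{1}{3}\right) + \frac{7 + 9 \left(-11 + \frac{2}{5}\right)}{1 + \left(-11 + \frac{2}{5}\right)} = \left(-88\right) \left(- \frac{10}{3}\right) + \frac{7 + 9 \left(- \frac{53}{5}\right)}{1 - \frac{53}{5}} = \frac{880}{3} + \frac{7 - \frac{477}{5}}{- \frac{48}{5}} = \frac{880}{3} - - \frac{221}{24} = \frac{880}{3} + \frac{221}{24} = \frac{7261}{24}$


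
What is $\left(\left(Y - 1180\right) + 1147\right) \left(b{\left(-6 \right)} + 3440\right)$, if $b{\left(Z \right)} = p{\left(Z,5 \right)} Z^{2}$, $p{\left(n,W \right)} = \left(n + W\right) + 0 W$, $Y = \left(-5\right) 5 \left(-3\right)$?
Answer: $142968$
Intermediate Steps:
$Y = 75$ ($Y = \left(-25\right) \left(-3\right) = 75$)
$p{\left(n,W \right)} = W + n$ ($p{\left(n,W \right)} = \left(W + n\right) + 0 = W + n$)
$b{\left(Z \right)} = Z^{2} \left(5 + Z\right)$ ($b{\left(Z \right)} = \left(5 + Z\right) Z^{2} = Z^{2} \left(5 + Z\right)$)
$\left(\left(Y - 1180\right) + 1147\right) \left(b{\left(-6 \right)} + 3440\right) = \left(\left(75 - 1180\right) + 1147\right) \left(\left(-6\right)^{2} \left(5 - 6\right) + 3440\right) = \left(\left(75 - 1180\right) + 1147\right) \left(36 \left(-1\right) + 3440\right) = \left(-1105 + 1147\right) \left(-36 + 3440\right) = 42 \cdot 3404 = 142968$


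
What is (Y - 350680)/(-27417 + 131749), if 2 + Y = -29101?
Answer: -379783/104332 ≈ -3.6401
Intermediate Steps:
Y = -29103 (Y = -2 - 29101 = -29103)
(Y - 350680)/(-27417 + 131749) = (-29103 - 350680)/(-27417 + 131749) = -379783/104332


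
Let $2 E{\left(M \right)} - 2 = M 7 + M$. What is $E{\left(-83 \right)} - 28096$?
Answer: $-28427$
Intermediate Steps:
$E{\left(M \right)} = 1 + 4 M$ ($E{\left(M \right)} = 1 + \frac{M 7 + M}{2} = 1 + \frac{7 M + M}{2} = 1 + \frac{8 M}{2} = 1 + 4 M$)
$E{\left(-83 \right)} - 28096 = \left(1 + 4 \left(-83\right)\right) - 28096 = \left(1 - 332\right) - 28096 = -331 - 28096 = -28427$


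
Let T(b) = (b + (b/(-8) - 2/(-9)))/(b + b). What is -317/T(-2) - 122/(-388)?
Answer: -8852357/10670 ≈ -829.65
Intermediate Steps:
T(b) = (2/9 + 7*b/8)/(2*b) (T(b) = (b + (b*(-⅛) - 2*(-⅑)))/((2*b)) = (b + (-b/8 + 2/9))*(1/(2*b)) = (b + (2/9 - b/8))*(1/(2*b)) = (2/9 + 7*b/8)*(1/(2*b)) = (2/9 + 7*b/8)/(2*b))
-317/T(-2) - 122/(-388) = -317*(-288/(16 + 63*(-2))) - 122/(-388) = -317*(-288/(16 - 126)) - 122*(-1/388) = -317/((1/144)*(-½)*(-110)) + 61/194 = -317/55/144 + 61/194 = -317*144/55 + 61/194 = -45648/55 + 61/194 = -8852357/10670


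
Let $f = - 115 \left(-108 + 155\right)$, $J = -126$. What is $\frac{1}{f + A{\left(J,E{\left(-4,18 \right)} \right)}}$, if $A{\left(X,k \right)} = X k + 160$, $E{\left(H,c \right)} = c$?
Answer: $- \frac{1}{7513} \approx -0.0001331$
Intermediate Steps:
$A{\left(X,k \right)} = 160 + X k$
$f = -5405$ ($f = \left(-115\right) 47 = -5405$)
$\frac{1}{f + A{\left(J,E{\left(-4,18 \right)} \right)}} = \frac{1}{-5405 + \left(160 - 2268\right)} = \frac{1}{-5405 - 2108} = \frac{1}{-7513} = - \frac{1}{7513}$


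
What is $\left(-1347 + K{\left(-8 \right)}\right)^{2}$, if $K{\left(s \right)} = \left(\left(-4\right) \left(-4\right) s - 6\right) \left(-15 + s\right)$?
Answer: $3010225$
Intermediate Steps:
$K{\left(s \right)} = \left(-15 + s\right) \left(-6 + 16 s\right)$ ($K{\left(s \right)} = \left(16 s - 6\right) \left(-15 + s\right) = \left(-6 + 16 s\right) \left(-15 + s\right) = \left(-15 + s\right) \left(-6 + 16 s\right)$)
$\left(-1347 + K{\left(-8 \right)}\right)^{2} = \left(-1347 + \left(90 - -1968 + 16 \left(-8\right)^{2}\right)\right)^{2} = \left(-1347 + \left(90 + 1968 + 16 \cdot 64\right)\right)^{2} = \left(-1347 + \left(90 + 1968 + 1024\right)\right)^{2} = \left(-1347 + 3082\right)^{2} = 1735^{2} = 3010225$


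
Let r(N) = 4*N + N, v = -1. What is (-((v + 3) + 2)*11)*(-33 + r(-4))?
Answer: 2332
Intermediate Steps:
r(N) = 5*N
(-((v + 3) + 2)*11)*(-33 + r(-4)) = (-((-1 + 3) + 2)*11)*(-33 + 5*(-4)) = (-(2 + 2)*11)*(-33 - 20) = -4*11*(-53) = -1*44*(-53) = -44*(-53) = 2332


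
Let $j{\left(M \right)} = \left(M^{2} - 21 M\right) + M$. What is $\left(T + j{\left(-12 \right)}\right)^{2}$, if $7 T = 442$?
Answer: $\frac{9796900}{49} \approx 1.9994 \cdot 10^{5}$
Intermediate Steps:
$T = \frac{442}{7}$ ($T = \frac{1}{7} \cdot 442 = \frac{442}{7} \approx 63.143$)
$j{\left(M \right)} = M^{2} - 20 M$
$\left(T + j{\left(-12 \right)}\right)^{2} = \left(\frac{442}{7} - 12 \left(-20 - 12\right)\right)^{2} = \left(\frac{442}{7} - -384\right)^{2} = \left(\frac{442}{7} + 384\right)^{2} = \left(\frac{3130}{7}\right)^{2} = \frac{9796900}{49}$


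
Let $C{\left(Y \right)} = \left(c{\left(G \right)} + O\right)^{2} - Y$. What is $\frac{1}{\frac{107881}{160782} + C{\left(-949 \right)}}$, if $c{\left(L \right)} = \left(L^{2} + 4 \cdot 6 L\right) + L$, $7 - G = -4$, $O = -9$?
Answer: $\frac{160782}{24232849357} \approx 6.6349 \cdot 10^{-6}$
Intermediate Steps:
$G = 11$ ($G = 7 - -4 = 7 + 4 = 11$)
$c{\left(L \right)} = L^{2} + 25 L$ ($c{\left(L \right)} = \left(L^{2} + 24 L\right) + L = L^{2} + 25 L$)
$C{\left(Y \right)} = 149769 - Y$ ($C{\left(Y \right)} = \left(11 \left(25 + 11\right) - 9\right)^{2} - Y = \left(11 \cdot 36 - 9\right)^{2} - Y = \left(396 - 9\right)^{2} - Y = 387^{2} - Y = 149769 - Y$)
$\frac{1}{\frac{107881}{160782} + C{\left(-949 \right)}} = \frac{1}{\frac{107881}{160782} + \left(149769 - -949\right)} = \frac{1}{107881 \cdot \frac{1}{160782} + \left(149769 + 949\right)} = \frac{1}{\frac{107881}{160782} + 150718} = \frac{1}{\frac{24232849357}{160782}} = \frac{160782}{24232849357}$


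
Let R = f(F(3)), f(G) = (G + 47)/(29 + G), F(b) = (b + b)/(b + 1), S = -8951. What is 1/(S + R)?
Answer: -61/545914 ≈ -0.00011174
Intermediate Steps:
F(b) = 2*b/(1 + b) (F(b) = (2*b)/(1 + b) = 2*b/(1 + b))
f(G) = (47 + G)/(29 + G)
R = 97/61 (R = (47 + 2*3/(1 + 3))/(29 + 2*3/(1 + 3)) = (47 + 2*3/4)/(29 + 2*3/4) = (47 + 2*3*(1/4))/(29 + 2*3*(1/4)) = (47 + 3/2)/(29 + 3/2) = (97/2)/(61/2) = (2/61)*(97/2) = 97/61 ≈ 1.5902)
1/(S + R) = 1/(-8951 + 97/61) = 1/(-545914/61) = -61/545914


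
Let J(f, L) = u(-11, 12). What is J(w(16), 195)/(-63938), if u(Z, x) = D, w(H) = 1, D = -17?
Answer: 17/63938 ≈ 0.00026588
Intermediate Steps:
u(Z, x) = -17
J(f, L) = -17
J(w(16), 195)/(-63938) = -17/(-63938) = -17*(-1/63938) = 17/63938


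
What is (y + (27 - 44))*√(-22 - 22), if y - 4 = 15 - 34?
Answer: -64*I*√11 ≈ -212.26*I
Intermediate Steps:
y = -15 (y = 4 + (15 - 34) = 4 - 19 = -15)
(y + (27 - 44))*√(-22 - 22) = (-15 + (27 - 44))*√(-22 - 22) = (-15 - 17)*√(-44) = -64*I*√11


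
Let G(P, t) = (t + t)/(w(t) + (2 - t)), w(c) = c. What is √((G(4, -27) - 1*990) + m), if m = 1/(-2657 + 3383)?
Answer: I*√4430046/66 ≈ 31.89*I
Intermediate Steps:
G(P, t) = t (G(P, t) = (t + t)/(t + (2 - t)) = (2*t)/2 = (2*t)*(½) = t)
m = 1/726 ≈ 0.0013774
√((G(4, -27) - 1*990) + m) = √((-27 - 1*990) + 1/726) = √((-27 - 990) + 1/726) = √(-1017 + 1/726) = √(-738341/726) = I*√4430046/66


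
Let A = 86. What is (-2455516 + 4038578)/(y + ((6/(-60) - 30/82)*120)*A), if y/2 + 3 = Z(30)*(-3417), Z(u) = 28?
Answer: -32452771/4021395 ≈ -8.0700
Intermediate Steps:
y = -191358 (y = -6 + 2*(28*(-3417)) = -6 + 2*(-95676) = -6 - 191352 = -191358)
(-2455516 + 4038578)/(y + ((6/(-60) - 30/82)*120)*A) = (-2455516 + 4038578)/(-191358 + ((6/(-60) - 30/82)*120)*86) = 1583062/(-191358 + ((6*(-1/60) - 30*1/82)*120)*86) = 1583062/(-191358 + ((-⅒ - 15/41)*120)*86) = 1583062/(-191358 - 191/410*120*86) = 1583062/(-191358 - 2292/41*86) = 1583062/(-191358 - 197112/41) = 1583062/(-8042790/41) = 1583062*(-41/8042790) = -32452771/4021395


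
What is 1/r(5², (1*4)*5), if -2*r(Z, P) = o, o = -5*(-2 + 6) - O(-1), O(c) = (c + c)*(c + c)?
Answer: 1/12 ≈ 0.083333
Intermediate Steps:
O(c) = 4*c² (O(c) = (2*c)*(2*c) = 4*c²)
o = -24 (o = -5*(-2 + 6) - 4*(-1)² = -5*4 - 4 = -20 - 1*4 = -20 - 4 = -24)
r(Z, P) = 12 (r(Z, P) = -½*(-24) = 12)
1/r(5², (1*4)*5) = 1/12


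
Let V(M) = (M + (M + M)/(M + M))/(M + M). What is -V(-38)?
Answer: -37/76 ≈ -0.48684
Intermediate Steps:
V(M) = (1 + M)/(2*M) (V(M) = (M + (2*M)/((2*M)))/((2*M)) = (M + (2*M)*(1/(2*M)))*(1/(2*M)) = (M + 1)*(1/(2*M)) = (1 + M)*(1/(2*M)) = (1 + M)/(2*M))
-V(-38) = -(1 - 38)/(2*(-38)) = -(-1)*(-37)/(2*38) = -1*37/76 = -37/76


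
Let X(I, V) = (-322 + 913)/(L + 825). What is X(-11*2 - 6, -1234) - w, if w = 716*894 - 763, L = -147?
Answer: -144490869/226 ≈ -6.3934e+5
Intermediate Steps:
w = 639341 (w = 640104 - 763 = 639341)
X(I, V) = 197/226 (X(I, V) = (-322 + 913)/(-147 + 825) = 591/678 = 591*(1/678) = 197/226)
X(-11*2 - 6, -1234) - w = 197/226 - 1*639341 = 197/226 - 639341 = -144490869/226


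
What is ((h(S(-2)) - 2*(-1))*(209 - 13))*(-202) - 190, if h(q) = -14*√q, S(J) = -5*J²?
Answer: -79374 + 1108576*I*√5 ≈ -79374.0 + 2.4789e+6*I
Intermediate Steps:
((h(S(-2)) - 2*(-1))*(209 - 13))*(-202) - 190 = ((-14*2*I*√5 - 2*(-1))*(209 - 13))*(-202) - 190 = ((-14*2*I*√5 + 2)*196)*(-202) - 190 = ((-28*I*√5 + 2)*196)*(-202) - 190 = ((2 - 28*I*√5)*196)*(-202) - 190 = (392 - 5488*I*√5)*(-202) - 190 = (-79184 + 1108576*I*√5) - 190 = -79374 + 1108576*I*√5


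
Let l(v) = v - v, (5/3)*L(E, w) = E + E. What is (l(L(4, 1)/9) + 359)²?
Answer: 128881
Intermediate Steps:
L(E, w) = 6*E/5 (L(E, w) = 3*(E + E)/5 = 3*(2*E)/5 = 6*E/5)
l(v) = 0
(l(L(4, 1)/9) + 359)² = (0 + 359)² = 359² = 128881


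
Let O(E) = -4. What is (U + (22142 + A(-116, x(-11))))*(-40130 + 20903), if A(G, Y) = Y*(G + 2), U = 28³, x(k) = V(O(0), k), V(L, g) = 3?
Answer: -841219704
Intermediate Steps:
x(k) = 3
U = 21952
A(G, Y) = Y*(2 + G)
(U + (22142 + A(-116, x(-11))))*(-40130 + 20903) = (21952 + (22142 + 3*(2 - 116)))*(-40130 + 20903) = (21952 + (22142 + 3*(-114)))*(-19227) = (21952 + (22142 - 342))*(-19227) = (21952 + 21800)*(-19227) = 43752*(-19227) = -841219704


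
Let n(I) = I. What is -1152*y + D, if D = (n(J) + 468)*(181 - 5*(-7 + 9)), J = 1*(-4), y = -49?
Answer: 135792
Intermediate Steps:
J = -4
D = 79344 (D = (-4 + 468)*(181 - 5*(-7 + 9)) = 464*(181 - 5*2) = 464*(181 - 10) = 464*171 = 79344)
-1152*y + D = -1152*(-49) + 79344 = 56448 + 79344 = 135792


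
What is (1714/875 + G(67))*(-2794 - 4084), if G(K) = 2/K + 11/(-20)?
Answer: -1160239503/117250 ≈ -9895.4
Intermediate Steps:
G(K) = -11/20 + 2/K (G(K) = 2/K + 11*(-1/20) = 2/K - 11/20 = -11/20 + 2/K)
(1714/875 + G(67))*(-2794 - 4084) = (1714/875 + (-11/20 + 2/67))*(-2794 - 4084) = (1714*(1/875) + (-11/20 + 2*(1/67)))*(-6878) = (1714/875 + (-11/20 + 2/67))*(-6878) = (1714/875 - 697/1340)*(-6878) = (337377/234500)*(-6878) = -1160239503/117250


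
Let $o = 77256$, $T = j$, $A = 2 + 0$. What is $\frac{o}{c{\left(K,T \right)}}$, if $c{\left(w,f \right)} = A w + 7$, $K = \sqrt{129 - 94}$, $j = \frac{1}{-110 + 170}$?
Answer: $- \frac{77256}{13} + \frac{154512 \sqrt{35}}{91} \approx 4102.3$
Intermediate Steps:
$A = 2$
$j = \frac{1}{60} \approx 0.016667$
$K = \sqrt{35} \approx 5.9161$
$T = \frac{1}{60} \approx 0.016667$
$c{\left(w,f \right)} = 7 + 2 w$ ($c{\left(w,f \right)} = 2 w + 7 = 7 + 2 w$)
$\frac{o}{c{\left(K,T \right)}} = \frac{77256}{7 + 2 \sqrt{35}}$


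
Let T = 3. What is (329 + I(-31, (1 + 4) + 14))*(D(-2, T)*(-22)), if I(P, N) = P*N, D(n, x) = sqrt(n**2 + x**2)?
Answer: 5720*sqrt(13) ≈ 20624.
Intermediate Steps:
I(P, N) = N*P
(329 + I(-31, (1 + 4) + 14))*(D(-2, T)*(-22)) = (329 + ((1 + 4) + 14)*(-31))*(sqrt((-2)**2 + 3**2)*(-22)) = (329 + (5 + 14)*(-31))*(sqrt(4 + 9)*(-22)) = (329 + 19*(-31))*(sqrt(13)*(-22)) = (329 - 589)*(-22*sqrt(13)) = -(-5720)*sqrt(13) = 5720*sqrt(13)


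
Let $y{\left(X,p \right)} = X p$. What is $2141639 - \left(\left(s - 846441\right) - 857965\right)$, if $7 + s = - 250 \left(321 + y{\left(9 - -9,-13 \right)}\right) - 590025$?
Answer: $4457827$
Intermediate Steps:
$s = -611782$ ($s = -7 - \left(590025 + 250 \left(321 + \left(9 - -9\right) \left(-13\right)\right)\right) = -7 - \left(590025 + 250 \left(321 + \left(9 + 9\right) \left(-13\right)\right)\right) = -7 - \left(590025 + 250 \left(321 + 18 \left(-13\right)\right)\right) = -7 - \left(590025 + 250 \left(321 - 234\right)\right) = -7 - 611775 = -611782$)
$2141639 - \left(\left(s - 846441\right) - 857965\right) = 2141639 - \left(\left(-611782 - 846441\right) - 857965\right) = 2141639 - \left(-1458223 - 857965\right) = 2141639 - -2316188 = 2141639 + 2316188 = 4457827$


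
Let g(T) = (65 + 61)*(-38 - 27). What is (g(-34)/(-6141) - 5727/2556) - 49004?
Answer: -85466713939/1744044 ≈ -49005.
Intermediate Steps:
g(T) = -8190 (g(T) = 126*(-65) = -8190)
(g(-34)/(-6141) - 5727/2556) - 49004 = (-8190/(-6141) - 5727/2556) - 49004 = (-8190*(-1/6141) - 5727*1/2556) - 49004 = (2730/2047 - 1909/852) - 49004 = -1581763/1744044 - 49004 = -85466713939/1744044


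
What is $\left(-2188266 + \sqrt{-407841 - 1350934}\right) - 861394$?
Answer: $-3049660 + 5 i \sqrt{70351} \approx -3.0497 \cdot 10^{6} + 1326.2 i$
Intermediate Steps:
$\left(-2188266 + \sqrt{-407841 - 1350934}\right) - 861394 = \left(-2188266 + \sqrt{-1758775}\right) - 861394 = \left(-2188266 + 5 i \sqrt{70351}\right) - 861394 = -3049660 + 5 i \sqrt{70351}$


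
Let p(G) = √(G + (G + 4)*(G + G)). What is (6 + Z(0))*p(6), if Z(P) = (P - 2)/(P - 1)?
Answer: 24*√14 ≈ 89.800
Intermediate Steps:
p(G) = √(G + 2*G*(4 + G)) (p(G) = √(G + (4 + G)*(2*G)) = √(G + 2*G*(4 + G)))
Z(P) = (-2 + P)/(-1 + P)
(6 + Z(0))*p(6) = (6 + (-2 + 0)/(-1 + 0))*√(6*(9 + 2*6)) = (6 - 2/(-1))*√(6*(9 + 12)) = (6 - 1*(-2))*√(6*21) = (6 + 2)*√126 = 8*(3*√14) = 24*√14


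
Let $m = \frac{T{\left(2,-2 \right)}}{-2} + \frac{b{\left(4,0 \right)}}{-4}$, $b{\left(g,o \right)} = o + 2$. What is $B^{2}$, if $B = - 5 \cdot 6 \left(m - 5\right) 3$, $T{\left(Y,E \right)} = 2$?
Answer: $342225$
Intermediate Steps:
$b{\left(g,o \right)} = 2 + o$
$m = - \frac{3}{2}$ ($m = \frac{2}{-2} + \frac{2 + 0}{-4} = 2 \left(- \frac{1}{2}\right) + 2 \left(- \frac{1}{4}\right) = -1 - \frac{1}{2} = - \frac{3}{2} \approx -1.5$)
$B = 585$ ($B = - 5 \cdot 6 \left(- \frac{3}{2} - 5\right) 3 = - 5 \cdot 6 \left(- \frac{13}{2}\right) 3 = \left(-5\right) \left(-39\right) 3 = 195 \cdot 3 = 585$)
$B^{2} = 585^{2} = 342225$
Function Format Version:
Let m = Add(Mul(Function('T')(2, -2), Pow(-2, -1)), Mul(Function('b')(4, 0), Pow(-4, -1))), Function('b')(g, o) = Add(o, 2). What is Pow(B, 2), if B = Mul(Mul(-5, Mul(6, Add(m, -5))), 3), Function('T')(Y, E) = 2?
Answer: 342225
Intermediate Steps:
Function('b')(g, o) = Add(2, o)
m = Rational(-3, 2) (m = Add(Mul(2, Pow(-2, -1)), Mul(Add(2, 0), Pow(-4, -1))) = Add(Mul(2, Rational(-1, 2)), Mul(2, Rational(-1, 4))) = Add(-1, Rational(-1, 2)) = Rational(-3, 2) ≈ -1.5000)
B = 585 (B = Mul(Mul(-5, Mul(6, Add(Rational(-3, 2), -5))), 3) = Mul(Mul(-5, Mul(6, Rational(-13, 2))), 3) = Mul(Mul(-5, -39), 3) = Mul(195, 3) = 585)
Pow(B, 2) = Pow(585, 2) = 342225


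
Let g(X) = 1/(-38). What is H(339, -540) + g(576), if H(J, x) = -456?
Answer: -17329/38 ≈ -456.03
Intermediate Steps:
g(X) = -1/38
H(339, -540) + g(576) = -456 - 1/38 = -17329/38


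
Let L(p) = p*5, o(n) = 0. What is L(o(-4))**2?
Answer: 0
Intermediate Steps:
L(p) = 5*p
L(o(-4))**2 = (5*0)**2 = 0**2 = 0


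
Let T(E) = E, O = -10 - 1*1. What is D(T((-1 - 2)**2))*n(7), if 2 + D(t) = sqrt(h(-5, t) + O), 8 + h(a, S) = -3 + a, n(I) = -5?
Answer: 10 - 15*I*sqrt(3) ≈ 10.0 - 25.981*I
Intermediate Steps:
O = -11 (O = -10 - 1 = -11)
h(a, S) = -11 + a (h(a, S) = -8 + (-3 + a) = -11 + a)
D(t) = -2 + 3*I*sqrt(3) (D(t) = -2 + sqrt((-11 - 5) - 11) = -2 + sqrt(-16 - 11) = -2 + sqrt(-27) = -2 + 3*I*sqrt(3))
D(T((-1 - 2)**2))*n(7) = (-2 + 3*I*sqrt(3))*(-5) = 10 - 15*I*sqrt(3)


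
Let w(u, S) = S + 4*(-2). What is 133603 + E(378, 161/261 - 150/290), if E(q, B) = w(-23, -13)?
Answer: 133582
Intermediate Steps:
w(u, S) = -8 + S (w(u, S) = S - 8 = -8 + S)
E(q, B) = -21 (E(q, B) = -8 - 13 = -21)
133603 + E(378, 161/261 - 150/290) = 133603 - 21 = 133582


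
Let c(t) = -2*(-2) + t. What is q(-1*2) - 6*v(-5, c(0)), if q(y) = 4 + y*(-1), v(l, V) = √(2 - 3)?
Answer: 6 - 6*I ≈ 6.0 - 6.0*I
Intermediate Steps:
c(t) = 4 + t
v(l, V) = I (v(l, V) = √(-1) = I)
q(y) = 4 - y
q(-1*2) - 6*v(-5, c(0)) = (4 - (-1)*2) - 6*I = (4 - 1*(-2)) - 6*I = (4 + 2) - 6*I = 6 - 6*I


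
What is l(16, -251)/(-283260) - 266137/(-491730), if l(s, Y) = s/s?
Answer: 2512849163/4642914660 ≈ 0.54122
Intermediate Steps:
l(s, Y) = 1
l(16, -251)/(-283260) - 266137/(-491730) = 1/(-283260) - 266137/(-491730) = 1*(-1/283260) - 266137*(-1/491730) = -1/283260 + 266137/491730 = 2512849163/4642914660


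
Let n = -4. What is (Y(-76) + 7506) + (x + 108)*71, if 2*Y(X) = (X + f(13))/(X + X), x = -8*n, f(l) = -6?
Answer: 2651833/152 ≈ 17446.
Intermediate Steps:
x = 32 (x = -8*(-4) = 32)
Y(X) = (-6 + X)/(4*X) (Y(X) = ((X - 6)/(X + X))/2 = ((-6 + X)/((2*X)))/2 = ((-6 + X)*(1/(2*X)))/2 = ((-6 + X)/(2*X))/2 = (-6 + X)/(4*X))
(Y(-76) + 7506) + (x + 108)*71 = ((¼)*(-6 - 76)/(-76) + 7506) + (32 + 108)*71 = ((¼)*(-1/76)*(-82) + 7506) + 140*71 = (41/152 + 7506) + 9940 = 1140953/152 + 9940 = 2651833/152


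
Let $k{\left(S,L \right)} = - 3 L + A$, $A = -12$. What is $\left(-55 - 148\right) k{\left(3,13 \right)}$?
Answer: $10353$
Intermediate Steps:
$k{\left(S,L \right)} = -12 - 3 L$ ($k{\left(S,L \right)} = - 3 L - 12 = -12 - 3 L$)
$\left(-55 - 148\right) k{\left(3,13 \right)} = \left(-55 - 148\right) \left(-12 - 39\right) = - 203 \left(-12 - 39\right) = \left(-203\right) \left(-51\right) = 10353$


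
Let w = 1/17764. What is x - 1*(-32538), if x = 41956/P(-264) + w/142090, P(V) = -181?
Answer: 14759400450332901/456859703560 ≈ 32306.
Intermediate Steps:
w = 1/17764 ≈ 5.6294e-5
x = -105900584102379/456859703560 (x = 41956/(-181) + (1/17764)/142090 = 41956*(-1/181) + (1/17764)*(1/142090) = -41956/181 + 1/2524086760 = -105900584102379/456859703560 ≈ -231.80)
x - 1*(-32538) = -105900584102379/456859703560 - 1*(-32538) = -105900584102379/456859703560 + 32538 = 14759400450332901/456859703560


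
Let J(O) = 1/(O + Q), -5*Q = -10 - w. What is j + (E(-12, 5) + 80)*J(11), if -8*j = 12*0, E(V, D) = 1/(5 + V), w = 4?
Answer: 2795/483 ≈ 5.7868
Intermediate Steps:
Q = 14/5 (Q = -(-10 - 1*4)/5 = -(-10 - 4)/5 = -⅕*(-14) = 14/5 ≈ 2.8000)
j = 0 (j = -3*0/2 = -⅛*0 = 0)
J(O) = 1/(14/5 + O) (J(O) = 1/(O + 14/5) = 1/(14/5 + O))
j + (E(-12, 5) + 80)*J(11) = 0 + (1/(5 - 12) + 80)*(5/(14 + 5*11)) = 0 + (1/(-7) + 80)*(5/(14 + 55)) = 0 + (-⅐ + 80)*(5/69) = 0 + 559*(5*(1/69))/7 = 0 + (559/7)*(5/69) = 0 + 2795/483 = 2795/483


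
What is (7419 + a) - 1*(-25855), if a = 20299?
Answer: 53573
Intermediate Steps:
(7419 + a) - 1*(-25855) = (7419 + 20299) - 1*(-25855) = 27718 + 25855 = 53573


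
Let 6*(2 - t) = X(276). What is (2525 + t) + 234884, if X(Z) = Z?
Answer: 237365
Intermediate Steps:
t = -44 (t = 2 - ⅙*276 = 2 - 46 = -44)
(2525 + t) + 234884 = (2525 - 44) + 234884 = 2481 + 234884 = 237365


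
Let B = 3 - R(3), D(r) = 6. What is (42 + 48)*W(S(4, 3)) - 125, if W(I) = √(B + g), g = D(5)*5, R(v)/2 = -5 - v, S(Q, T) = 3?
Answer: 505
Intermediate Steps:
R(v) = -10 - 2*v (R(v) = 2*(-5 - v) = -10 - 2*v)
g = 30 (g = 6*5 = 30)
B = 19 (B = 3 - (-10 - 2*3) = 3 - (-10 - 6) = 3 - 1*(-16) = 3 + 16 = 19)
W(I) = 7 (W(I) = √(19 + 30) = √49 = 7)
(42 + 48)*W(S(4, 3)) - 125 = (42 + 48)*7 - 125 = 90*7 - 125 = 630 - 125 = 505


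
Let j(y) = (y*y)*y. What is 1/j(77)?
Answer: 1/456533 ≈ 2.1904e-6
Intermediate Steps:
j(y) = y³ (j(y) = y²*y = y³)
1/j(77) = 1/(77³) = 1/456533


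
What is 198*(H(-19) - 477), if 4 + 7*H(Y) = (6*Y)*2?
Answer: -707058/7 ≈ -1.0101e+5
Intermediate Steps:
H(Y) = -4/7 + 12*Y/7 (H(Y) = -4/7 + ((6*Y)*2)/7 = -4/7 + (12*Y)/7 = -4/7 + 12*Y/7)
198*(H(-19) - 477) = 198*((-4/7 + (12/7)*(-19)) - 477) = 198*((-4/7 - 228/7) - 477) = 198*(-232/7 - 477) = 198*(-3571/7) = -707058/7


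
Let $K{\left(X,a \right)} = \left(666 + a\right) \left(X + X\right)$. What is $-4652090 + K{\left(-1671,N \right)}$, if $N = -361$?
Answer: $-5671400$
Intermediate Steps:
$K{\left(X,a \right)} = 2 X \left(666 + a\right)$ ($K{\left(X,a \right)} = \left(666 + a\right) 2 X = 2 X \left(666 + a\right)$)
$-4652090 + K{\left(-1671,N \right)} = -4652090 + 2 \left(-1671\right) \left(666 - 361\right) = -4652090 + 2 \left(-1671\right) 305 = -4652090 - 1019310 = -5671400$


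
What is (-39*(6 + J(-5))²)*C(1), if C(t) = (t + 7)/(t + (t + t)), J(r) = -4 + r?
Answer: -936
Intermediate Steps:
C(t) = (7 + t)/(3*t) (C(t) = (7 + t)/(t + 2*t) = (7 + t)/((3*t)) = (7 + t)*(1/(3*t)) = (7 + t)/(3*t))
(-39*(6 + J(-5))²)*C(1) = (-39*(6 + (-4 - 5))²)*((⅓)*(7 + 1)/1) = (-39*(6 - 9)²)*((⅓)*1*8) = -39*(-3)²*(8/3) = -39*9*(8/3) = -351*8/3 = -936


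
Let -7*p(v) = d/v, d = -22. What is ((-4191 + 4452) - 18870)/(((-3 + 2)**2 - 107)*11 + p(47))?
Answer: 2040787/127864 ≈ 15.961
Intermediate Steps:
p(v) = 22/(7*v) (p(v) = -(-22)/(7*v) = 22/(7*v))
((-4191 + 4452) - 18870)/(((-3 + 2)**2 - 107)*11 + p(47)) = ((-4191 + 4452) - 18870)/(((-3 + 2)**2 - 107)*11 + (22/7)/47) = (261 - 18870)/(((-1)**2 - 107)*11 + (22/7)*(1/47)) = -18609/((1 - 107)*11 + 22/329) = -18609/(-106*11 + 22/329) = -18609/(-1166 + 22/329) = -18609/(-383592/329) = -18609*(-329/383592) = 2040787/127864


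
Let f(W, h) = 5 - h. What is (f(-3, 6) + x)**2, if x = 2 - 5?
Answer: 16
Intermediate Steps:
x = -3
(f(-3, 6) + x)**2 = ((5 - 1*6) - 3)**2 = ((5 - 6) - 3)**2 = (-1 - 3)**2 = (-4)**2 = 16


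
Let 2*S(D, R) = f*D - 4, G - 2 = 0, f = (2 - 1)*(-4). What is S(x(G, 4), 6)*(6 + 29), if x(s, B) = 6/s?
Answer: -280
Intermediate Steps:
f = -4 (f = 1*(-4) = -4)
G = 2 (G = 2 + 0 = 2)
S(D, R) = -2 - 2*D (S(D, R) = (-4*D - 4)/2 = (-4 - 4*D)/2 = -2 - 2*D)
S(x(G, 4), 6)*(6 + 29) = (-2 - 12/2)*(6 + 29) = (-2 - 12/2)*35 = (-2 - 2*3)*35 = (-2 - 6)*35 = -8*35 = -280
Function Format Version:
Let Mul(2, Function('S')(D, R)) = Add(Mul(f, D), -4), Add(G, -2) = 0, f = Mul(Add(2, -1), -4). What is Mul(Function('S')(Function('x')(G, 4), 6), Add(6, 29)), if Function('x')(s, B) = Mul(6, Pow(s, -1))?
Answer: -280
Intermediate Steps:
f = -4 (f = Mul(1, -4) = -4)
G = 2 (G = Add(2, 0) = 2)
Function('S')(D, R) = Add(-2, Mul(-2, D)) (Function('S')(D, R) = Mul(Rational(1, 2), Add(Mul(-4, D), -4)) = Mul(Rational(1, 2), Add(-4, Mul(-4, D))) = Add(-2, Mul(-2, D)))
Mul(Function('S')(Function('x')(G, 4), 6), Add(6, 29)) = Mul(Add(-2, Mul(-2, Mul(6, Pow(2, -1)))), Add(6, 29)) = Mul(Add(-2, Mul(-2, Mul(6, Rational(1, 2)))), 35) = Mul(Add(-2, Mul(-2, 3)), 35) = Mul(Add(-2, -6), 35) = Mul(-8, 35) = -280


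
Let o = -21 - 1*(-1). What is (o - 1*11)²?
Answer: 961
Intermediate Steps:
o = -20 (o = -21 + 1 = -20)
(o - 1*11)² = (-20 - 1*11)² = (-20 - 11)² = (-31)² = 961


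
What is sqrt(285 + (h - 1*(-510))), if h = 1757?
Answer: 2*sqrt(638) ≈ 50.517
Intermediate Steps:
sqrt(285 + (h - 1*(-510))) = sqrt(285 + (1757 - 1*(-510))) = sqrt(285 + (1757 + 510)) = sqrt(285 + 2267) = sqrt(2552) = 2*sqrt(638)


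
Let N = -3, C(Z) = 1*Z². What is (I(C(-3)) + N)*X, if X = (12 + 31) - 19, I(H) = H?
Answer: 144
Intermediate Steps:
C(Z) = Z²
X = 24 (X = 43 - 19 = 24)
(I(C(-3)) + N)*X = ((-3)² - 3)*24 = (9 - 3)*24 = 6*24 = 144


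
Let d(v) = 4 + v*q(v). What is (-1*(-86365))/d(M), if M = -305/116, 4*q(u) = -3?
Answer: 40073360/2771 ≈ 14462.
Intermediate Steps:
q(u) = -¾ (q(u) = (¼)*(-3) = -¾)
M = -305/116 (M = -305*1/116 = -305/116 ≈ -2.6293)
d(v) = 4 - 3*v/4 (d(v) = 4 + v*(-¾) = 4 - 3*v/4)
(-1*(-86365))/d(M) = (-1*(-86365))/(4 - ¾*(-305/116)) = 86365/(4 + 915/464) = 86365/(2771/464) = 86365*(464/2771) = 40073360/2771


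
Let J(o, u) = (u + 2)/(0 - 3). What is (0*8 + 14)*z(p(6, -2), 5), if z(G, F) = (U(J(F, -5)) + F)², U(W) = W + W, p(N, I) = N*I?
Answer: 686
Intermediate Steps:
J(o, u) = -⅔ - u/3 (J(o, u) = (2 + u)/(-3) = (2 + u)*(-⅓) = -⅔ - u/3)
p(N, I) = I*N
U(W) = 2*W
z(G, F) = (2 + F)² (z(G, F) = (2*(-⅔ - ⅓*(-5)) + F)² = (2*(-⅔ + 5/3) + F)² = (2*1 + F)² = (2 + F)²)
(0*8 + 14)*z(p(6, -2), 5) = (0*8 + 14)*(2 + 5)² = (0 + 14)*7² = 14*49 = 686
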